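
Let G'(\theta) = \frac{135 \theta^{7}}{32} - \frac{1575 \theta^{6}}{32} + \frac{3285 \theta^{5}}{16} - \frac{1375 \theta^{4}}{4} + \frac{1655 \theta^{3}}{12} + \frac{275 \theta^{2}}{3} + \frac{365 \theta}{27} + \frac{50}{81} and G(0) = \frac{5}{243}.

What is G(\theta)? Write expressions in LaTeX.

The substitution u = \frac{3 \theta^{2}}{4} - \frac{5 \theta}{2} - \frac{1}{3} works: G'(\theta) is exactly (dG/du)*(du/d\theta) for that inner function.
A general antiderivative is \frac{5 \left(\frac{3 \theta^{2}}{4} - \frac{5 \theta}{2} - \frac{1}{3}\right)^{4}}{3} + C.
The condition gives C = \frac{5}{243} - (\frac{5}{243}) = 0.
So G(\theta) = \frac{135 \theta^{8}}{256} - \frac{225 \theta^{7}}{32} + \frac{1095 \theta^{6}}{32} - \frac{275 \theta^{5}}{4} + \frac{1655 \theta^{4}}{48} + \frac{275 \theta^{3}}{9} + \frac{365 \theta^{2}}{54} + \frac{50 \theta}{81} + \frac{5}{243}.
Check: d/d\theta[\frac{135 \theta^{8}}{256} - \frac{225 \theta^{7}}{32} + \frac{1095 \theta^{6}}{32} - \frac{275 \theta^{5}}{4} + \frac{1655 \theta^{4}}{48} + \frac{275 \theta^{3}}{9} + \frac{365 \theta^{2}}{54} + \frac{50 \theta}{81} + \frac{5}{243}] = \frac{135 \theta^{7}}{32} - \frac{1575 \theta^{6}}{32} + \frac{3285 \theta^{5}}{16} - \frac{1375 \theta^{4}}{4} + \frac{1655 \theta^{3}}{12} + \frac{275 \theta^{2}}{3} + \frac{365 \theta}{27} + \frac{50}{81} = G'(\theta).

G(\theta) = \frac{135 \theta^{8}}{256} - \frac{225 \theta^{7}}{32} + \frac{1095 \theta^{6}}{32} - \frac{275 \theta^{5}}{4} + \frac{1655 \theta^{4}}{48} + \frac{275 \theta^{3}}{9} + \frac{365 \theta^{2}}{54} + \frac{50 \theta}{81} + \frac{5}{243}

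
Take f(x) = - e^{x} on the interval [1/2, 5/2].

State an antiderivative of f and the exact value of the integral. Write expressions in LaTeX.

Antiderivative: F(x) = - e^{x}; value = - e^{\frac{5}{2}} + e^{\frac{1}{2}}

For F(x) to be correct the identity F'(x) - f(x) = 0 must hold.
F(x) = - e^{x} is an antiderivative of f.
Check: d/dx[- e^{x}] = - e^{x} = f(x).
F(5/2) = - e^{\frac{5}{2}}; F(1/2) = - e^{\frac{1}{2}}.
Integral = F(5/2) - F(1/2) = - e^{\frac{5}{2}} + e^{\frac{1}{2}}.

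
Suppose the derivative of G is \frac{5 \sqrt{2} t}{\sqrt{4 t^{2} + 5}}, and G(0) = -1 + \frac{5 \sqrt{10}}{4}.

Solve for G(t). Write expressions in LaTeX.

G'(t) matches the chain-rule pattern g'(h)*h' with inner function h(t) = 2 t^{2} + \frac{5}{2}; substituting u = h(t) collapses the integral.
A general antiderivative is \frac{5 \sqrt{2 t^{2} + \frac{5}{2}}}{2} + C.
The condition gives C = -1 + \frac{5 \sqrt{10}}{4} - (\frac{5 \sqrt{10}}{4}) = -1.
So G(t) = \frac{5 \sqrt{2 t^{2} + \frac{5}{2}}}{2} - 1.
Check: d/dt[\frac{5 \sqrt{2 t^{2} + \frac{5}{2}}}{2} - 1] = \frac{5 \sqrt{2} t}{\sqrt{4 t^{2} + 5}} = G'(t).

G(t) = \frac{5 \sqrt{2 t^{2} + \frac{5}{2}}}{2} - 1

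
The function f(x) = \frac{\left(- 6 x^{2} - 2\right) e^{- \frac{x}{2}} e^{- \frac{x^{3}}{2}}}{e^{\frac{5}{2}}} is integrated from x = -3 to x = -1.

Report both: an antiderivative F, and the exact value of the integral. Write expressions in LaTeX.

f matches the chain-rule pattern g'(h)*h' with inner function h(x) = - \frac{x^{3}}{2} - \frac{x}{2} - \frac{5}{2}; substituting u = h(x) collapses the integral.
F(x) = 4 e^{- \frac{x^{3}}{2} - \frac{x}{2} - \frac{5}{2}} is an antiderivative of f.
Check: d/dx[4 e^{- \frac{x^{3}}{2} - \frac{x}{2} - \frac{5}{2}}] = \frac{\left(- 6 x^{2} - 2\right) e^{- \frac{x}{2}} e^{- \frac{x^{3}}{2}}}{e^{\frac{5}{2}}} = f(x).
F(-1) = \frac{4}{e^{\frac{3}{2}}}; F(-3) = 4 e^{\frac{25}{2}}.
Integral = F(-1) - F(-3) = - 4 e^{\frac{25}{2}} + \frac{4}{e^{\frac{3}{2}}}.

Antiderivative: F(x) = 4 e^{- \frac{x^{3}}{2} - \frac{x}{2} - \frac{5}{2}}; value = - 4 e^{\frac{25}{2}} + \frac{4}{e^{\frac{3}{2}}}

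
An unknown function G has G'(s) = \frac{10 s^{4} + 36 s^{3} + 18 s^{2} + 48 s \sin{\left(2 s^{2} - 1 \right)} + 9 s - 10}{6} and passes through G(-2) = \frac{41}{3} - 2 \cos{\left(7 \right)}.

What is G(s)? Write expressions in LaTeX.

A candidate passes only if d/ds[G] lands on the given G'(s) exactly.
A general antiderivative is \frac{s^{5}}{3} + \frac{3 s^{4}}{2} + s^{3} + \frac{3 s^{2}}{4} - \frac{5 s}{3} - 2 \cos{\left(2 s^{2} - 1 \right)} + C.
The condition gives C = \frac{41}{3} - 2 \cos{\left(7 \right)} - (\frac{35}{3} - 2 \cos{\left(7 \right)}) = 2.
So G(s) = \frac{s^{5}}{3} + \frac{3 s^{4}}{2} + s^{3} + \frac{3 s^{2}}{4} - \frac{5 s}{3} - 2 \cos{\left(2 s^{2} - 1 \right)} + 2.
Check: d/ds[\frac{s^{5}}{3} + \frac{3 s^{4}}{2} + s^{3} + \frac{3 s^{2}}{4} - \frac{5 s}{3} - 2 \cos{\left(2 s^{2} - 1 \right)} + 2] = \frac{5 s^{4}}{3} + 6 s^{3} + 3 s^{2} + 8 s \sin{\left(2 s^{2} - 1 \right)} + \frac{3 s}{2} - \frac{5}{3}, which equals G'(s).

G(s) = \frac{s^{5}}{3} + \frac{3 s^{4}}{2} + s^{3} + \frac{3 s^{2}}{4} - \frac{5 s}{3} - 2 \cos{\left(2 s^{2} - 1 \right)} + 2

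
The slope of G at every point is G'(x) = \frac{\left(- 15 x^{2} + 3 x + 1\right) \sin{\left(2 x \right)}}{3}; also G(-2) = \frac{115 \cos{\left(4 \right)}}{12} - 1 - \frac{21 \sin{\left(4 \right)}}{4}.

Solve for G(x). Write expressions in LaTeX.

G(x) = \frac{5 x^{2} \cos{\left(2 x \right)}}{2} - \frac{5 x \sin{\left(2 x \right)}}{2} - \frac{x \cos{\left(2 x \right)}}{2} + \frac{\sin{\left(2 x \right)}}{4} - \frac{17 \cos{\left(2 x \right)}}{12} - 1

Check a candidate G(x) by differentiating: d/dx[G] must match the given G'(x).
A general antiderivative is \frac{5 x^{2} \cos{\left(2 x \right)}}{2} - \frac{5 x \sin{\left(2 x \right)}}{2} - \frac{x \cos{\left(2 x \right)}}{2} + \frac{\sin{\left(2 x \right)}}{4} - \frac{17 \cos{\left(2 x \right)}}{12} + C.
The condition gives C = \frac{115 \cos{\left(4 \right)}}{12} - 1 - \frac{21 \sin{\left(4 \right)}}{4} - (\frac{115 \cos{\left(4 \right)}}{12} - \frac{21 \sin{\left(4 \right)}}{4}) = -1.
So G(x) = \frac{5 x^{2} \cos{\left(2 x \right)}}{2} - \frac{5 x \sin{\left(2 x \right)}}{2} - \frac{x \cos{\left(2 x \right)}}{2} + \frac{\sin{\left(2 x \right)}}{4} - \frac{17 \cos{\left(2 x \right)}}{12} - 1.
Check: d/dx[\frac{5 x^{2} \cos{\left(2 x \right)}}{2} - \frac{5 x \sin{\left(2 x \right)}}{2} - \frac{x \cos{\left(2 x \right)}}{2} + \frac{\sin{\left(2 x \right)}}{4} - \frac{17 \cos{\left(2 x \right)}}{12} - 1] = - 5 x^{2} \sin{\left(2 x \right)} + x \sin{\left(2 x \right)} + \frac{\sin{\left(2 x \right)}}{3}, which equals G'(x).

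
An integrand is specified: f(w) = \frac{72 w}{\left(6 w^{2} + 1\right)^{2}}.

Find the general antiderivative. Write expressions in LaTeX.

The substitution u = 4 w^{2} + \frac{2}{3} works: f is exactly (dF/du)*(du/dw) for that inner function.
Check: d/dw[- \frac{6}{6 w^{2} + 1}] = \frac{72 w}{36 w^{4} + 12 w^{2} + 1}, which equals f(w).

F(w) = - \frac{6}{6 w^{2} + 1} + C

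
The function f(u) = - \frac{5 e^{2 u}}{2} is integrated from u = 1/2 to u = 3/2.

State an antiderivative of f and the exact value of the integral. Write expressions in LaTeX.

Antiderivative: F(u) = - \frac{5 e^{2 u}}{4}; value = - \frac{5 e^{3}}{4} + \frac{5 e}{4}

Since d/du undoes antidifferentiation here, F'(u) = f(u) is required of F(u).
F(u) = - \frac{5 e^{2 u}}{4} is an antiderivative of f.
Check: d/du[- \frac{5 e^{2 u}}{4}] = - \frac{5 e^{2 u}}{2} = f(u).
F(3/2) = - \frac{5 e^{3}}{4}; F(1/2) = - \frac{5 e}{4}.
Integral = F(3/2) - F(1/2) = - \frac{5 e^{3}}{4} + \frac{5 e}{4}.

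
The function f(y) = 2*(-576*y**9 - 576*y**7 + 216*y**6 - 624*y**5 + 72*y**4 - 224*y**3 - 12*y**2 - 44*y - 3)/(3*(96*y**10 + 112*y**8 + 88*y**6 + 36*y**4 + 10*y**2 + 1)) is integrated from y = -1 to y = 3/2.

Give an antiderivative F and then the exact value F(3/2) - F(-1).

Antiderivative: F(y) = -2*(12*y**4*log(2*y**2 + 1/3) + 6*y**2*log(2*y**2 + 1/3) + 3*y + 3*log(2*y**2 + 1/3) - 2)/(3*(4*y**4 + 2*y**2 + 1)); value = -2*log(29/6) - 390/721 + 2*log(7/3)

Since d/dy undoes antidifferentiation here, F'(y) = f(y) is required of F(y).
F(y) = -2*(12*y**4*log(2*y**2 + 1/3) + 6*y**2*log(2*y**2 + 1/3) + 3*y + 3*log(2*y**2 + 1/3) - 2)/(3*(4*y**4 + 2*y**2 + 1)) is an antiderivative of f.
Check: d/dy[-2*(12*y**4*log(2*y**2 + 1/3) + 6*y**2*log(2*y**2 + 1/3) + 3*y + 3*log(2*y**2 + 1/3) - 2)/(3*(4*y**4 + 2*y**2 + 1))] = (-1152*y**9 - 1152*y**7 + 432*y**6 - 1248*y**5 + 144*y**4 - 448*y**3 - 24*y**2 - 88*y - 6)/(288*y**10 + 336*y**8 + 264*y**6 + 108*y**4 + 30*y**2 + 3), which equals f(y).
F(3/2) = -2*log(29/6) - 20/309; F(-1) = 10/21 - 2*log(7/3).
Integral = F(3/2) - F(-1) = -2*log(29/6) - 390/721 + 2*log(7/3).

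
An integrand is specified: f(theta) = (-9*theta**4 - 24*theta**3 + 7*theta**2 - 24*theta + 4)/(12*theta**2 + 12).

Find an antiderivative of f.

An antiderivative is F(theta) = -theta**3/4 - theta**2 + 4*theta/3 - atan(theta).

Recover f(theta) by differentiating a candidate F(theta); any mismatch rules it out.
Check: d/dtheta[-theta**3/4 - theta**2 + 4*theta/3 - atan(theta)] = (-9*theta**4 - 24*theta**3 + 7*theta**2 - 24*theta + 4)/(12*theta**2 + 12) = f(theta).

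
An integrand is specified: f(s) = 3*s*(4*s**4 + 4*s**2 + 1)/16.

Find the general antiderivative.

F(s) = -(-2*s**2 - 1)**3/64 + C

The substitution u = -s**2/2 - 1/4 works: f is exactly (dF/du)*(du/ds) for that inner function.
Check: d/ds[-(-2*s**2 - 1)**3/64] = 3*s**5/4 + 3*s**3/4 + 3*s/16, which equals f(s).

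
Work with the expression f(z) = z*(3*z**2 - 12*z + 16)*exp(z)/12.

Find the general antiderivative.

f has the shape u'v + uv' for u = z**3/4 - 7*z**2/4 + 29*z/6 - 29/6 and v = exp(z) — it is the derivative of the product u*v.
Check: d/dz[(3*z**3 - 21*z**2 + 58*z - 58)*exp(z)/12] = z**3*exp(z)/4 - z**2*exp(z) + 4*z*exp(z)/3, which equals f(z).

F(z) = (3*z**3 - 21*z**2 + 58*z - 58)*exp(z)/12 + C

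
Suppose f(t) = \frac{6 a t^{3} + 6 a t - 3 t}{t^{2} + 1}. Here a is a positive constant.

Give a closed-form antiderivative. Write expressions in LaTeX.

Whatever form F(t) takes, F'(t) = f(t) is non-negotiable.
Check: d/dt[3 a t^{2} - \frac{3 \log{\left(t^{2} + 1 \right)}}{2}] = \frac{6 a t^{3} + 6 a t - 3 t}{t^{2} + 1} = f(t).

An antiderivative is F(t) = 3 a t^{2} - \frac{3 \log{\left(t^{2} + 1 \right)}}{2}.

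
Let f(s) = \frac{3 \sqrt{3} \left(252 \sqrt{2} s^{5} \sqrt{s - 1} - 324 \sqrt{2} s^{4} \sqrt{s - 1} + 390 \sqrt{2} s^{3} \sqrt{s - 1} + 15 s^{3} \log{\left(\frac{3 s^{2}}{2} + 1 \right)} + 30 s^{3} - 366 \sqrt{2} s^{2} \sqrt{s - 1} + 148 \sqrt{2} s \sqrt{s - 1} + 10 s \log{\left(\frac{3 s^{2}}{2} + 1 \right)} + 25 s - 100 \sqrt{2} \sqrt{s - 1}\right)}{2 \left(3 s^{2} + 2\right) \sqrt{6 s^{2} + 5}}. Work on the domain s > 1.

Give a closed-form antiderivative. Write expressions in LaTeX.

f has the shape u'v + uv' for u = 3 \sqrt{2 s^{2} + \frac{5}{3}} and v = \frac{3 \left(2 s - 2\right)^{\frac{5}{2}}}{2} + \frac{5 \log{\left(\frac{3 s^{2}}{2} + 1 \right)}}{4} — it is the derivative of the product u*v.
Check: d/ds[3 \sqrt{2 s^{2} + \frac{5}{3}} \left(\frac{3 \left(2 s - 2\right)^{\frac{5}{2}}}{2} + \frac{5 \log{\left(\frac{3 s^{2}}{2} + 1 \right)}}{4}\right)] = \frac{2268 \sqrt{2} s^{5} \sqrt{s - 1} - 2916 \sqrt{2} s^{4} \sqrt{s - 1} + 3510 \sqrt{2} s^{3} \sqrt{s - 1} + 135 s^{3} \log{\left(\frac{3 s^{2}}{2} + 1 \right)} + 270 s^{3} - 3294 \sqrt{2} s^{2} \sqrt{s - 1} + 1332 \sqrt{2} s \sqrt{s - 1} + 90 s \log{\left(\frac{3 s^{2}}{2} + 1 \right)} + 225 s - 900 \sqrt{2} \sqrt{s - 1}}{6 \sqrt{3} s^{2} \sqrt{6 s^{2} + 5} + 4 \sqrt{3} \sqrt{6 s^{2} + 5}}, which equals f(s).

An antiderivative is F(s) = 3 \sqrt{2 s^{2} + \frac{5}{3}} \left(\frac{3 \left(2 s - 2\right)^{\frac{5}{2}}}{2} + \frac{5 \log{\left(\frac{3 s^{2}}{2} + 1 \right)}}{4}\right).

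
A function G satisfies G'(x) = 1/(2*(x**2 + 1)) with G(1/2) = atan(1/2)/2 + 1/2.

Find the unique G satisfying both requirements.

G(x) = (atan(x) + 1)/2

Check a candidate G(x) by differentiating: d/dx[G] must match the given G'(x).
A general antiderivative is atan(x)/2 + C.
The condition gives C = atan(1/2)/2 + 1/2 - (atan(1/2)/2) = 1/2.
So G(x) = (atan(x) + 1)/2.
Check: d/dx[(atan(x) + 1)/2] = 1/(2*x**2 + 2), which equals G'(x).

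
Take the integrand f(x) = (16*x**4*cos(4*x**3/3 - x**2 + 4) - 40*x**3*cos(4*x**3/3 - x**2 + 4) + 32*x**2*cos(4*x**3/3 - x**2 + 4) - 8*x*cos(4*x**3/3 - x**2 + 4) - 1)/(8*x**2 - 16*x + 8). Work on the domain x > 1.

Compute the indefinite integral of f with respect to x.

F(x) = sin(4*x**3/3 - x**2 + 4)/2 + 1/(8*x - 8) + C

An antiderivative F(x) passes only if d/dx[F] lands on f(x) exactly.
Check: d/dx[sin(4*x**3/3 - x**2 + 4)/2 + 1/(8*x - 8)] = (16*x**4*cos(4*x**3/3 - x**2 + 4) - 40*x**3*cos(4*x**3/3 - x**2 + 4) + 32*x**2*cos(4*x**3/3 - x**2 + 4) - 8*x*cos(4*x**3/3 - x**2 + 4) - 1)/(8*x**2 - 16*x + 8) = f(x).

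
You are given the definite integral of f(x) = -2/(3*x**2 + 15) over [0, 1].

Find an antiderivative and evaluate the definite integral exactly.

Whatever form F(x) takes, F'(x) = f(x) is non-negotiable.
F(x) = -2*sqrt(5)*atan(sqrt(5)*x/5)/15 is an antiderivative of f.
Check: d/dx[-2*sqrt(5)*atan(sqrt(5)*x/5)/15] = -2/(3*x**2 + 15) = f(x).
F(1) = -2*sqrt(5)*atan(sqrt(5)/5)/15; F(0) = 0.
Integral = F(1) - F(0) = -2*sqrt(5)*atan(sqrt(5)/5)/15.

Antiderivative: F(x) = -2*sqrt(5)*atan(sqrt(5)*x/5)/15; value = -2*sqrt(5)*atan(sqrt(5)/5)/15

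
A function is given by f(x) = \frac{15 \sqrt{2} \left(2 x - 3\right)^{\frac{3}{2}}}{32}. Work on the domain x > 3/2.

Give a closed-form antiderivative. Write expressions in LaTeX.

Since d/dx undoes antidifferentiation here, F'(x) = f(x) is required of F(x).
Check: d/dx[\frac{3 x^{2} \sqrt{x - \frac{3}{2}}}{4} - \frac{9 x \sqrt{x - \frac{3}{2}}}{4} + \frac{27 \sqrt{x - \frac{3}{2}}}{16}] = \frac{\sqrt{2} \left(60 x^{2} - 180 x + 135\right)}{32 \sqrt{2 x - 3}}, which equals f(x).

An antiderivative is F(x) = \frac{3 x^{2} \sqrt{x - \frac{3}{2}}}{4} - \frac{9 x \sqrt{x - \frac{3}{2}}}{4} + \frac{27 \sqrt{x - \frac{3}{2}}}{16}.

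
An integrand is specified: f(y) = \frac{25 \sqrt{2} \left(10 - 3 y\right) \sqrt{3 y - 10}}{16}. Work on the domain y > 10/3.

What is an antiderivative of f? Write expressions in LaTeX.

An antiderivative is F(y) = \frac{\sqrt{2} \left(- 45 y^{2} \sqrt{3 y - 10} + 300 y \sqrt{3 y - 10} - 500 \sqrt{3 y - 10}\right)}{24}.

Since d/dy undoes antidifferentiation here, F'(y) = f(y) is required of F(y).
Check: d/dy[\frac{\sqrt{2} \left(- 45 y^{2} \sqrt{3 y - 10} + 300 y \sqrt{3 y - 10} - 500 \sqrt{3 y - 10}\right)}{24}] = \frac{- 225 \sqrt{2} y^{2} + 1500 \sqrt{2} y - 2500 \sqrt{2}}{16 \sqrt{3 y - 10}}, which equals f(y).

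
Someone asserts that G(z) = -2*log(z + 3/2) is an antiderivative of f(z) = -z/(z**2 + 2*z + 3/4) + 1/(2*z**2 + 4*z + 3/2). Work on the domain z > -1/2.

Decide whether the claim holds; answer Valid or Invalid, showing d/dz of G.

d/dz[G] = -4/(2*z + 3)
d/dz[G] - f(z) = -2/(2*z + 1) != 0.

Invalid: d/dz[G] - f = -2/(2*z + 1), which is not 0.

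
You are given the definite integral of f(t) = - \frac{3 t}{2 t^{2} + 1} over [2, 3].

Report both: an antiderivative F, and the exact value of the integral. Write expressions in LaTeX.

Antiderivative: F(t) = - \frac{3 \log{\left(2 t^{2} + 1 \right)}}{4}; value = - \frac{3 \log{\left(19 \right)}}{4} + \frac{3 \log{\left(9 \right)}}{4}

The substitution u = 2 t^{2} + 1 works: f is exactly (dF/du)*(du/dt) for that inner function.
F(t) = - \frac{3 \log{\left(2 t^{2} + 1 \right)}}{4} is an antiderivative of f.
Check: d/dt[- \frac{3 \log{\left(2 t^{2} + 1 \right)}}{4}] = - \frac{3 t}{2 t^{2} + 1} = f(t).
F(3) = - \frac{3 \log{\left(19 \right)}}{4}; F(2) = - \frac{3 \log{\left(9 \right)}}{4}.
Integral = F(3) - F(2) = - \frac{3 \log{\left(19 \right)}}{4} + \frac{3 \log{\left(9 \right)}}{4}.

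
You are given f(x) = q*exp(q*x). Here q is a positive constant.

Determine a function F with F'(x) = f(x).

An antiderivative is F(x) = exp(q*x).

An antiderivative F(x) passes only if d/dx[F] lands on f(x) exactly.
Check: d/dx[exp(q*x)] = q*exp(q*x) = f(x).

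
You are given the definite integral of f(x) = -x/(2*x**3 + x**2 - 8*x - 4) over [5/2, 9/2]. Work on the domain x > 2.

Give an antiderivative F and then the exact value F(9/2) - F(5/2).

Factor the denominator ((x - 2)*(x + 2)*(2*x + 1)) and decompose: f = -2/(15*(2*x + 1)) + 1/(6*(x + 2)) - 1/(10*(x - 2)); each piece integrates to a log, atan, or power term.
F(x) = -(3*log(x - 2) + 2*log(x + 1/2) - 5*log(x + 2))/30 is an antiderivative of f.
Check: d/dx[-(3*log(x - 2) + 2*log(x + 1/2) - 5*log(x + 2))/30] = -x/(2*x**3 + x**2 - 8*x - 4) = f(x).
F(9/2) = -log(5)/15 - log(5/2)/10 + log(13/2)/6; F(5/2) = -log(3)/15 + log(2)/10 + log(9/2)/6.
Integral = F(9/2) - F(5/2) = -log(9/2)/6 - log(5)/15 - log(5/2)/10 - log(2)/10 + log(3)/15 + log(13/2)/6.

Antiderivative: F(x) = -(3*log(x - 2) + 2*log(x + 1/2) - 5*log(x + 2))/30; value = -log(9/2)/6 - log(5)/15 - log(5/2)/10 - log(2)/10 + log(3)/15 + log(13/2)/6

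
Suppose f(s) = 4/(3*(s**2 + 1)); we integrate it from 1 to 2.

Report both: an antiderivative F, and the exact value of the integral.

Differentiate the proposed F(s) back; it has to land on f(s) exactly.
F(s) = 4*atan(s)/3 is an antiderivative of f.
Check: d/ds[4*atan(s)/3] = 4/(3*s**2 + 3), which equals f(s).
F(2) = 4*atan(2)/3; F(1) = pi/3.
Integral = F(2) - F(1) = -pi/3 + 4*atan(2)/3.

Antiderivative: F(s) = 4*atan(s)/3; value = -pi/3 + 4*atan(2)/3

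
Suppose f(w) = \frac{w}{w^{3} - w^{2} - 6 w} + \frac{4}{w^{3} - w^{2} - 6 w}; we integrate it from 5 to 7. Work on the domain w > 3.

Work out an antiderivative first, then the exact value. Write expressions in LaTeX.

Antiderivative: F(w) = \frac{- 10 \log{\left(w \right)} + 7 \log{\left(w - 3 \right)} + 3 \log{\left(w + 2 \right)}}{15}; value = - \frac{13 \log{\left(7 \right)}}{15} - \frac{7 \log{\left(2 \right)}}{15} + \frac{\log{\left(9 \right)}}{5} + \frac{7 \log{\left(4 \right)}}{15} + \frac{2 \log{\left(5 \right)}}{3}

Factor the denominator (w \left(w - 3\right) \left(w + 2\right)) and decompose: f = \frac{1}{5 \left(w + 2\right)} + \frac{7}{15 \left(w - 3\right)} - \frac{2}{3 w}; each piece integrates to a log, atan, or power term.
F(w) = \frac{- 10 \log{\left(w \right)} + 7 \log{\left(w - 3 \right)} + 3 \log{\left(w + 2 \right)}}{15} is an antiderivative of f.
Check: d/dw[\frac{- 10 \log{\left(w \right)} + 7 \log{\left(w - 3 \right)} + 3 \log{\left(w + 2 \right)}}{15}] = \frac{w + 4}{w^{3} - w^{2} - 6 w}, which equals f(w).
F(7) = - \frac{2 \log{\left(7 \right)}}{3} + \frac{\log{\left(9 \right)}}{5} + \frac{7 \log{\left(4 \right)}}{15}; F(5) = - \frac{2 \log{\left(5 \right)}}{3} + \frac{7 \log{\left(2 \right)}}{15} + \frac{\log{\left(7 \right)}}{5}.
Integral = F(7) - F(5) = - \frac{13 \log{\left(7 \right)}}{15} - \frac{7 \log{\left(2 \right)}}{15} + \frac{\log{\left(9 \right)}}{5} + \frac{7 \log{\left(4 \right)}}{15} + \frac{2 \log{\left(5 \right)}}{3}.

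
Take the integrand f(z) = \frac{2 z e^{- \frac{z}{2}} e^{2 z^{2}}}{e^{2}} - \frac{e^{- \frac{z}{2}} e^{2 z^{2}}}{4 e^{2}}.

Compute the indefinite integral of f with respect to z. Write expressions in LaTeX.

F(z) = \frac{e^{- \frac{z}{2}} e^{2 z^{2}}}{2 e^{2}} + C

f matches the chain-rule pattern g'(h)*h' with inner function h(z) = 2 z^{2} - \frac{z}{2} - 2; substituting u = h(z) collapses the integral.
Check: d/dz[\frac{e^{- \frac{z}{2}} e^{2 z^{2}}}{2 e^{2}}] = \frac{\left(8 z e^{2 z^{2}} - e^{2 z^{2}}\right) e^{- \frac{z}{2}}}{4 e^{2}}, which equals f(z).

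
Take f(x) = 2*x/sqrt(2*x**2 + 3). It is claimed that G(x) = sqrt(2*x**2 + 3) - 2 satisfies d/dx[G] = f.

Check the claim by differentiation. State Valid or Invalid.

d/dx[G] = 2*x/sqrt(2*x**2 + 3)
This equals f(x) exactly, so the claim holds.

Valid - differentiating G returns exactly f.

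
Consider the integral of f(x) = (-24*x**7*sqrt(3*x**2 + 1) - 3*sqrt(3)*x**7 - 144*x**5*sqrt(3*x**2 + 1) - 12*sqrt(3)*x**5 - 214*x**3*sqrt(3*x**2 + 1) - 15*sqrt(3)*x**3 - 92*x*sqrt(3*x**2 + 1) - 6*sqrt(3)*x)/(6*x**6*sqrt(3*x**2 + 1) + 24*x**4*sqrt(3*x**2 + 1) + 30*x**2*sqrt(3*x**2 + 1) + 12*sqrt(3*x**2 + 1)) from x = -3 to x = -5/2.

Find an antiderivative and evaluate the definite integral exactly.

An antiderivative F(x) passes only if d/dx[F] lands on f(x) exactly.
F(x) = -2*x**2 - sqrt(4*x**2 + 4/3)/4 - 4*log(3*x**2 + 6) - 1/(6*x**2 + 6) is an antiderivative of f.
Check: d/dx[-2*x**2 - sqrt(4*x**2 + 4/3)/4 - 4*log(3*x**2 + 6) - 1/(6*x**2 + 6)] = (-24*x**7*sqrt(3*x**2 + 1) - 3*sqrt(3)*x**7 - 144*x**5*sqrt(3*x**2 + 1) - 12*sqrt(3)*x**5 - 214*x**3*sqrt(3*x**2 + 1) - 15*sqrt(3)*x**3 - 92*x*sqrt(3*x**2 + 1) - 6*sqrt(3)*x)/(6*x**6*sqrt(3*x**2 + 1) + 24*x**4*sqrt(3*x**2 + 1) + 30*x**2*sqrt(3*x**2 + 1) + 12*sqrt(3*x**2 + 1)) = f(x).
F(-5/2) = -4*log(99/4) - 2179/174 - sqrt(237)/12; F(-3) = -1081/60 - 4*log(33) - sqrt(21)/3.
Integral = F(-5/2) - F(-3) = -4*log(99/4) - sqrt(237)/12 + sqrt(21)/3 + 9559/1740 + 4*log(33).

Antiderivative: F(x) = -2*x**2 - sqrt(4*x**2 + 4/3)/4 - 4*log(3*x**2 + 6) - 1/(6*x**2 + 6); value = -4*log(99/4) - sqrt(237)/12 + sqrt(21)/3 + 9559/1740 + 4*log(33)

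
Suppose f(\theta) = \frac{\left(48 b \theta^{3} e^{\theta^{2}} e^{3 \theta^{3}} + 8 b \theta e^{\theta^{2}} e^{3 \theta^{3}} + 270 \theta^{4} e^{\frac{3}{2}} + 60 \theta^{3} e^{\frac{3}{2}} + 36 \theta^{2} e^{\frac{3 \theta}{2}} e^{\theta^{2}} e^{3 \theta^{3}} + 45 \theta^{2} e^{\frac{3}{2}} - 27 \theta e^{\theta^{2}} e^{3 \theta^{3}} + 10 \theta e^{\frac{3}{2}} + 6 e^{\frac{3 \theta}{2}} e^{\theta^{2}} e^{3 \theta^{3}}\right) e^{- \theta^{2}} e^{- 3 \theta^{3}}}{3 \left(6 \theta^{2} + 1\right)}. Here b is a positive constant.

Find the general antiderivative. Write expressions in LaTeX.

F(\theta) = \frac{\left(\frac{16 b \theta^{2} e^{\theta^{2}} e^{3 \theta^{3}}}{e^{\frac{3}{2}}} + \frac{16 e^{\frac{3 \theta}{2}} e^{\theta^{2}} e^{3 \theta^{3}}}{e^{\frac{3}{2}}} - \frac{9 e^{\theta^{2}} e^{3 \theta^{3}} \log{\left(2 \theta^{2} + \frac{1}{3} \right)}}{e^{\frac{3}{2}}} - \frac{9 e^{\theta^{2}} e^{3 \theta^{3}} \log{\left(2 \right)}}{e^{\frac{3}{2}}} - 20\right) e^{\frac{3}{2}} e^{- \theta^{2}} e^{- 3 \theta^{3}}}{12} + C

A first test for any F(\theta): its \theta-derivative must equal f(\theta) identically.
Check: d/d\theta[\frac{\left(\frac{16 b \theta^{2} e^{\theta^{2}} e^{3 \theta^{3}}}{e^{\frac{3}{2}}} + \frac{16 e^{\frac{3 \theta}{2}} e^{\theta^{2}} e^{3 \theta^{3}}}{e^{\frac{3}{2}}} - \frac{9 e^{\theta^{2}} e^{3 \theta^{3}} \log{\left(2 \theta^{2} + \frac{1}{3} \right)}}{e^{\frac{3}{2}}} - \frac{9 e^{\theta^{2}} e^{3 \theta^{3}} \log{\left(2 \right)}}{e^{\frac{3}{2}}} - 20\right) e^{\frac{3}{2}} e^{- \theta^{2}} e^{- 3 \theta^{3}}}{12}] = \frac{48 b \theta^{3} e^{\frac{3}{2}} e^{\theta^{2}} e^{3 \theta^{3}} + 8 b \theta e^{\frac{3}{2}} e^{\theta^{2}} e^{3 \theta^{3}} + 270 \theta^{4} e^{3} + 60 \theta^{3} e^{3} + 36 \theta^{2} e^{\frac{3}{2}} e^{\frac{3 \theta}{2}} e^{\theta^{2}} e^{3 \theta^{3}} + 45 \theta^{2} e^{3} - 27 \theta e^{\frac{3}{2}} e^{\theta^{2}} e^{3 \theta^{3}} + 10 \theta e^{3} + 6 e^{\frac{3}{2}} e^{\frac{3 \theta}{2}} e^{\theta^{2}} e^{3 \theta^{3}}}{18 \theta^{2} e^{\frac{3}{2}} e^{\theta^{2}} e^{3 \theta^{3}} + 3 e^{\frac{3}{2}} e^{\theta^{2}} e^{3 \theta^{3}}}, which equals f(\theta).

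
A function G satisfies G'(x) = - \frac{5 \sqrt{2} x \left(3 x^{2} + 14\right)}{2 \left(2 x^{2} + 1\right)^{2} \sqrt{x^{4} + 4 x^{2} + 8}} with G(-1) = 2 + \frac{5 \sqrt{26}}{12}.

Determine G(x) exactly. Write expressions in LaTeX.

Recognize the product-rule pattern: G'(x) = u'v + uv' with u = \frac{5}{4 x^{2} + 2}, v = \sqrt{\frac{x^{4}}{2} + 2 x^{2} + 4}, so integration by parts undoes it.
A general antiderivative is \frac{5 \sqrt{\frac{x^{4}}{2} + 2 x^{2} + 4}}{4 x^{2} + 2} + C.
The condition gives C = 2 + \frac{5 \sqrt{26}}{12} - (\frac{5 \sqrt{26}}{12}) = 2.
So G(x) = 2 + \frac{5 \sqrt{\frac{x^{4}}{2} + 2 x^{2} + 4}}{4 x^{2} + 2}.
Check: d/dx[2 + \frac{5 \sqrt{\frac{x^{4}}{2} + 2 x^{2} + 4}}{4 x^{2} + 2}] = \frac{- 15 x^{3} - 70 x}{4 \sqrt{2} x^{4} \sqrt{x^{4} + 4 x^{2} + 8} + 4 \sqrt{2} x^{2} \sqrt{x^{4} + 4 x^{2} + 8} + \sqrt{2} \sqrt{x^{4} + 4 x^{2} + 8}}, which equals G'(x).

G(x) = 2 + \frac{5 \sqrt{\frac{x^{4}}{2} + 2 x^{2} + 4}}{4 x^{2} + 2}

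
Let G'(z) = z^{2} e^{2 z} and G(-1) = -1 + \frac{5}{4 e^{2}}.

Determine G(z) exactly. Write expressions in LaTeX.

G'(z) has the shape u'v + uv' for u = \frac{z^{2}}{2} - \frac{z}{2} + \frac{1}{4} and v = e^{2 z} — it is the derivative of the product u*v.
A general antiderivative is \frac{\left(2 z^{2} - 2 z + 1\right) e^{2 z}}{4} + C.
The condition gives C = -1 + \frac{5}{4 e^{2}} - (\frac{5}{4 e^{2}}) = -1.
So G(z) = \frac{z^{2} e^{2 z}}{2} - \frac{z e^{2 z}}{2} + \frac{e^{2 z}}{4} - 1.
Check: d/dz[\frac{z^{2} e^{2 z}}{2} - \frac{z e^{2 z}}{2} + \frac{e^{2 z}}{4} - 1] = z^{2} e^{2 z} = G'(z).

G(z) = \frac{z^{2} e^{2 z}}{2} - \frac{z e^{2 z}}{2} + \frac{e^{2 z}}{4} - 1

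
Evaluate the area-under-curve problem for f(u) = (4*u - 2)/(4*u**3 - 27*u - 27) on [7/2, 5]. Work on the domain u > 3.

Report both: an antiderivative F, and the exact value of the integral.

Antiderivative: F(u) = 10*log(u - 3)/81 - 10*log(u + 3/2)/81 - 8/(18*u + 27); value = -10*log(13/2)/81 + 4/195 + 20*log(2)/81 + 10*log(5)/81

The denominator factors as (u - 3)*(2*u + 3)**2; partial fractions split f into directly integrable pieces: -20/(81*(2*u + 3)) + 16/(9*(2*u + 3)**2) + 10/(81*(u - 3)).
F(u) = 10*log(u - 3)/81 - 10*log(u + 3/2)/81 - 8/(18*u + 27) is an antiderivative of f.
Check: d/du[10*log(u - 3)/81 - 10*log(u + 3/2)/81 - 8/(18*u + 27)] = (4*u - 2)/(4*u**3 - 27*u - 27) = f(u).
F(5) = -10*log(13/2)/81 - 8/117 + 10*log(2)/81; F(7/2) = -10*log(5)/81 - 4/45 - 10*log(2)/81.
Integral = F(5) - F(7/2) = -10*log(13/2)/81 + 4/195 + 20*log(2)/81 + 10*log(5)/81.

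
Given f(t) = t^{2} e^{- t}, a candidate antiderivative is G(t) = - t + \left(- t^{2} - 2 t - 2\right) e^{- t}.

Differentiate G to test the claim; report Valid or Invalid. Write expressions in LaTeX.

d/dt[G] = \left(t^{2} - e^{t}\right) e^{- t}
d/dt[G] - f(t) = -1 != 0.

Invalid: d/dt[G] - f = -1, which is not 0.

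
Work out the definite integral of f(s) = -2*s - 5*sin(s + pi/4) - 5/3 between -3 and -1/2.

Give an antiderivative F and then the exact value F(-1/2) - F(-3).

Integrate term by term and add the pieces.
F(s) = -s**2 - 5*s/3 + 5*cos(s + pi/4) is an antiderivative of f.
Check: d/ds[-s**2 - 5*s/3 + 5*cos(s + pi/4)] = -2*s - 5*sin(s + pi/4) - 5/3 = f(s).
F(-1/2) = 7/12 + 5*sin(1/2 + pi/4); F(-3) = -4 + 5*sin(pi/4 + 3).
Integral = F(-1/2) - F(-3) = -5*sin(pi/4 + 3) + 55/12 + 5*sin(1/2 + pi/4).

Antiderivative: F(s) = -s**2 - 5*s/3 + 5*cos(s + pi/4); value = -5*sin(pi/4 + 3) + 55/12 + 5*sin(1/2 + pi/4)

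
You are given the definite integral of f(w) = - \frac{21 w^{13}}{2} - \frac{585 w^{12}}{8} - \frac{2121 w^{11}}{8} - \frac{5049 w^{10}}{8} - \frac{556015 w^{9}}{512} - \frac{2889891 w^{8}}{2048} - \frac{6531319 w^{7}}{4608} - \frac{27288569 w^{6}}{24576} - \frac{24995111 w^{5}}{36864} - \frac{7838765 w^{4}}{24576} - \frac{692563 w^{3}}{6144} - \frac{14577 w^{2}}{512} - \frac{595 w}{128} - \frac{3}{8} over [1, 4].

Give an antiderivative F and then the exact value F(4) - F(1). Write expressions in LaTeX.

Antiderivative: F(w) = - \frac{3 w^{14}}{4} - \frac{45 w^{13}}{8} - \frac{707 w^{12}}{32} - \frac{459 w^{11}}{8} - \frac{111203 w^{10}}{1024} - \frac{321099 w^{9}}{2048} - \frac{6531319 w^{8}}{36864} - \frac{3898367 w^{7}}{24576} - \frac{24995111 w^{6}}{221184} - \frac{1567753 w^{5}}{24576} - \frac{692563 w^{4}}{24576} - \frac{4859 w^{3}}{512} - \frac{595 w^{2}}{256} - \frac{3 w}{8}; value = - \frac{65272876831}{48}

Recognize the product-rule pattern: f = u'v + uv' with u = \frac{3 \left(- w^{2} - \frac{3 w}{2} - \frac{3}{2}\right)^{3}}{4}, v = \left(- w^{2} - \frac{3 w}{4} - \frac{1}{3}\right)^{4}, so integration by parts undoes it.
F(w) = - \frac{3 w^{14}}{4} - \frac{45 w^{13}}{8} - \frac{707 w^{12}}{32} - \frac{459 w^{11}}{8} - \frac{111203 w^{10}}{1024} - \frac{321099 w^{9}}{2048} - \frac{6531319 w^{8}}{36864} - \frac{3898367 w^{7}}{24576} - \frac{24995111 w^{6}}{221184} - \frac{1567753 w^{5}}{24576} - \frac{692563 w^{4}}{24576} - \frac{4859 w^{3}}{512} - \frac{595 w^{2}}{256} - \frac{3 w}{8} is an antiderivative of f.
Check: d/dw[- \frac{3 w^{14}}{4} - \frac{45 w^{13}}{8} - \frac{707 w^{12}}{32} - \frac{459 w^{11}}{8} - \frac{111203 w^{10}}{1024} - \frac{321099 w^{9}}{2048} - \frac{6531319 w^{8}}{36864} - \frac{3898367 w^{7}}{24576} - \frac{24995111 w^{6}}{221184} - \frac{1567753 w^{5}}{24576} - \frac{692563 w^{4}}{24576} - \frac{4859 w^{3}}{512} - \frac{595 w^{2}}{256} - \frac{3 w}{8}] = - \frac{21 w^{13}}{2} - \frac{585 w^{12}}{8} - \frac{2121 w^{11}}{8} - \frac{5049 w^{10}}{8} - \frac{556015 w^{9}}{512} - \frac{2889891 w^{8}}{2048} - \frac{6531319 w^{7}}{4608} - \frac{27288569 w^{6}}{24576} - \frac{24995111 w^{5}}{36864} - \frac{7838765 w^{4}}{24576} - \frac{692563 w^{3}}{6144} - \frac{14577 w^{2}}{512} - \frac{595 w}{128} - \frac{3}{8} = f(w).
F(4) = - \frac{1174912564181}{864}; F(1) = - \frac{781223}{864}.
Integral = F(4) - F(1) = - \frac{65272876831}{48}.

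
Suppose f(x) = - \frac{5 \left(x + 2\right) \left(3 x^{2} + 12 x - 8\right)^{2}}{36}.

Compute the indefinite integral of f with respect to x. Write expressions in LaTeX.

The substitution u = \frac{x^{2}}{2} + 2 x - \frac{4}{3} works: f is exactly (dF/du)*(du/dx) for that inner function.
Check: d/dx[- \frac{5 \left(3 x^{2} + 12 x - 8\right)^{3}}{648}] = - \frac{5 x^{5}}{4} - \frac{25 x^{4}}{2} - \frac{100 x^{3}}{3} + \frac{400 x}{9} - \frac{160}{9}, which equals f(x).

F(x) = - \frac{5 \left(3 x^{2} + 12 x - 8\right)^{3}}{648} + C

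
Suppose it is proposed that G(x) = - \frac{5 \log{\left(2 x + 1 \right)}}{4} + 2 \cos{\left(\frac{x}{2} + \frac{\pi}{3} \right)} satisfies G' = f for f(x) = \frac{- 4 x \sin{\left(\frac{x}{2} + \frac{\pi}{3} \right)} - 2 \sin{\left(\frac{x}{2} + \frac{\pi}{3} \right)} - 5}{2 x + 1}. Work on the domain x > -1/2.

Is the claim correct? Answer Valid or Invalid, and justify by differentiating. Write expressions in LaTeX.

d/dx[G] = \frac{- 4 x \sin{\left(\frac{x}{2} + \frac{\pi}{3} \right)} - 2 \sin{\left(\frac{x}{2} + \frac{\pi}{3} \right)} - 5}{4 x + 2}
d/dx[G] - f(x) = \frac{4 x \sin{\left(\frac{x}{2} + \frac{\pi}{3} \right)} + 2 \sin{\left(\frac{x}{2} + \frac{\pi}{3} \right)} + 5}{4 x + 2} != 0.

Invalid: d/dx[G] - f = \frac{4 x \sin{\left(\frac{x}{2} + \frac{\pi}{3} \right)} + 2 \sin{\left(\frac{x}{2} + \frac{\pi}{3} \right)} + 5}{4 x + 2}, which is not 0.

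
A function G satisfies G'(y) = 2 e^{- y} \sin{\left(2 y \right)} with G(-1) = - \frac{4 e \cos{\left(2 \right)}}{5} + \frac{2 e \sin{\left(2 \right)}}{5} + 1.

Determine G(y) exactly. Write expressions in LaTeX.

G(y) = 1 - \frac{2 e^{- y} \sin{\left(2 y \right)}}{5} - \frac{4 e^{- y} \cos{\left(2 y \right)}}{5}

For G(y) to be correct, d/dy[G] must agree with the stated G'(y) identically.
A general antiderivative is - \frac{2 e^{- y} \sin{\left(2 y \right)}}{5} - \frac{4 e^{- y} \cos{\left(2 y \right)}}{5} + C.
The condition gives C = - \frac{4 e \cos{\left(2 \right)}}{5} + \frac{2 e \sin{\left(2 \right)}}{5} + 1 - (- \frac{4 e \cos{\left(2 \right)}}{5} + \frac{2 e \sin{\left(2 \right)}}{5}) = 1.
So G(y) = 1 - \frac{2 e^{- y} \sin{\left(2 y \right)}}{5} - \frac{4 e^{- y} \cos{\left(2 y \right)}}{5}.
Check: d/dy[1 - \frac{2 e^{- y} \sin{\left(2 y \right)}}{5} - \frac{4 e^{- y} \cos{\left(2 y \right)}}{5}] = 2 e^{- y} \sin{\left(2 y \right)} = G'(y).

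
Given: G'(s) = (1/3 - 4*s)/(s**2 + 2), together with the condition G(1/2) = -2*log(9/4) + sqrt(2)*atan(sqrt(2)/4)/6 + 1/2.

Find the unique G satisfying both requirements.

G(s) = (-12*log(s**2 + 2) + sqrt(2)*atan(sqrt(2)*s/2) + 3)/6

Check a candidate G(s) by differentiating: d/ds[G] must match the given G'(s).
A general antiderivative is -2*log(s**2 + 2) + sqrt(2)*atan(sqrt(2)*s/2)/6 + C.
The condition gives C = -2*log(9/4) + sqrt(2)*atan(sqrt(2)/4)/6 + 1/2 - (-2*log(9/4) + sqrt(2)*atan(sqrt(2)/4)/6) = 1/2.
So G(s) = (-12*log(s**2 + 2) + sqrt(2)*atan(sqrt(2)*s/2) + 3)/6.
Check: d/ds[(-12*log(s**2 + 2) + sqrt(2)*atan(sqrt(2)*s/2) + 3)/6] = (1 - 12*s)/(3*s**2 + 6), which equals G'(s).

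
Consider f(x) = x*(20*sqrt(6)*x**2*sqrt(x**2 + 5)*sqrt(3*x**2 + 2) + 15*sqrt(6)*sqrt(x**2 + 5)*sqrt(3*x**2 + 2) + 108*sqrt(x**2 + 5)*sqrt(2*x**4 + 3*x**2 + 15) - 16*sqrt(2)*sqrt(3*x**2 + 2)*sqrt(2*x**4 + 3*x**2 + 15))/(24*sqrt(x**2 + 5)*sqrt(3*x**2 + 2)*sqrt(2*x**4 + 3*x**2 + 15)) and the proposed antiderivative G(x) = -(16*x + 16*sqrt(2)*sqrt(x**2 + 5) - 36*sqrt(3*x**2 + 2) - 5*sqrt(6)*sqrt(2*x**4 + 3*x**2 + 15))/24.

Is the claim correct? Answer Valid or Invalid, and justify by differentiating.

d/dx[G] = (20*sqrt(6)*x**3*sqrt(x**2 + 5)*sqrt(3*x**2 + 2) + 15*sqrt(6)*x*sqrt(x**2 + 5)*sqrt(3*x**2 + 2) + 108*x*sqrt(x**2 + 5)*sqrt(2*x**4 + 3*x**2 + 15) - 16*sqrt(2)*x*sqrt(3*x**2 + 2)*sqrt(2*x**4 + 3*x**2 + 15) - 16*sqrt(x**2 + 5)*sqrt(3*x**2 + 2)*sqrt(2*x**4 + 3*x**2 + 15))/(24*sqrt(x**2 + 5)*sqrt(3*x**2 + 2)*sqrt(2*x**4 + 3*x**2 + 15))
d/dx[G] - f(x) = -2/3 != 0.

Invalid: d/dx[G] - f = -2/3, which is not 0.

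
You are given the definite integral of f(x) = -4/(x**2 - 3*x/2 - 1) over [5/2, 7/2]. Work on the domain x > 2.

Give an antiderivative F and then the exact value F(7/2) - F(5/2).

Antiderivative: F(x) = 8*(-log(x - 2) + log(x + 1/2))/5; value = -8*log(3)/5 - 8*log(2)/5 - 8*log(3/2)/5 + 8*log(4)/5

The denominator factors as (x - 2)*(2*x + 1); partial fractions split f into directly integrable pieces: 16/(5*(2*x + 1)) - 8/(5*(x - 2)).
F(x) = 8*(-log(x - 2) + log(x + 1/2))/5 is an antiderivative of f.
Check: d/dx[8*(-log(x - 2) + log(x + 1/2))/5] = -8/(2*x**2 - 3*x - 2), which equals f(x).
F(7/2) = -8*log(3/2)/5 + 8*log(4)/5; F(5/2) = 8*log(2)/5 + 8*log(3)/5.
Integral = F(7/2) - F(5/2) = -8*log(3)/5 - 8*log(2)/5 - 8*log(3/2)/5 + 8*log(4)/5.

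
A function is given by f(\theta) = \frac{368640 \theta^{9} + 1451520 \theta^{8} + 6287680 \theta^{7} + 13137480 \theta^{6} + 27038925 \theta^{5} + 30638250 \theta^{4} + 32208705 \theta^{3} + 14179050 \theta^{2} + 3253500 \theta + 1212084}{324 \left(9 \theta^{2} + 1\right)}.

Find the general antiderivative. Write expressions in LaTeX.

An antiderivative F(\theta) passes only if d/d\theta[F] lands on f(\theta) exactly.
Check: d/d\theta[- \frac{- 20480 \theta^{8} - 92160 \theta^{7} - 462720 \theta^{6} - 1153440 \theta^{5} - 2927205 \theta^{4} - 4325400 \theta^{3} - 6507000 \theta^{2} - 4860000 \theta + 3888 \operatorname{atan}{\left(3 \theta \right)} - 4050000}{1296}] = \frac{368640 \theta^{9} + 1451520 \theta^{8} + 6287680 \theta^{7} + 13137480 \theta^{6} + 27038925 \theta^{5} + 30638250 \theta^{4} + 32208705 \theta^{3} + 14179050 \theta^{2} + 3253500 \theta + 1212084}{2916 \theta^{2} + 324}, which equals f(\theta).

F(\theta) = - \frac{- 20480 \theta^{8} - 92160 \theta^{7} - 462720 \theta^{6} - 1153440 \theta^{5} - 2927205 \theta^{4} - 4325400 \theta^{3} - 6507000 \theta^{2} - 4860000 \theta + 3888 \operatorname{atan}{\left(3 \theta \right)} - 4050000}{1296} + C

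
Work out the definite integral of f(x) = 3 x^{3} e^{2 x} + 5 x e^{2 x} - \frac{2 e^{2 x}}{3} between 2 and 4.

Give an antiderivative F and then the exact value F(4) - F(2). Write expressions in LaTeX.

f has the shape u'v + uv' for u = \frac{3 x^{3}}{2} - \frac{9 x^{2}}{4} + \frac{19 x}{4} - \frac{65}{24} and v = e^{2 x} — it is the derivative of the product u*v.
F(x) = \frac{\left(36 x^{3} - 54 x^{2} + 114 x - 65\right) e^{2 x}}{24} is an antiderivative of f.
Check: d/dx[\frac{\left(36 x^{3} - 54 x^{2} + 114 x - 65\right) e^{2 x}}{24}] = 3 x^{3} e^{2 x} + 5 x e^{2 x} - \frac{2 e^{2 x}}{3} = f(x).
F(4) = \frac{1831 e^{8}}{24}; F(2) = \frac{235 e^{4}}{24}.
Integral = F(4) - F(2) = - \frac{235 e^{4}}{24} + \frac{1831 e^{8}}{24}.

Antiderivative: F(x) = \frac{\left(36 x^{3} - 54 x^{2} + 114 x - 65\right) e^{2 x}}{24}; value = - \frac{235 e^{4}}{24} + \frac{1831 e^{8}}{24}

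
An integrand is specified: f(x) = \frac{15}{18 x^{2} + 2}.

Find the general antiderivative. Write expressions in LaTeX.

F(x) = \frac{5 \operatorname{atan}{\left(3 x \right)}}{2} + C

Any candidate F(x) must reproduce f(x) exactly when differentiated.
Check: d/dx[\frac{5 \operatorname{atan}{\left(3 x \right)}}{2}] = \frac{15}{18 x^{2} + 2} = f(x).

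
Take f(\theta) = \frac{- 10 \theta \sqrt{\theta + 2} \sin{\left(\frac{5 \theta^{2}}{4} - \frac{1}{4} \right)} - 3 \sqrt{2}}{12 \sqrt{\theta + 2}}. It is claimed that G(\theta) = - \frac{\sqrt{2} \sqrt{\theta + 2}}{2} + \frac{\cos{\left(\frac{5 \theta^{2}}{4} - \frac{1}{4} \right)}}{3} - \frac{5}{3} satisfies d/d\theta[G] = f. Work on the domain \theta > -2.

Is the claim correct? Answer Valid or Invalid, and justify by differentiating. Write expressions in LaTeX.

d/d\theta[G] = \frac{- 10 \theta \sqrt{\theta + 2} \sin{\left(\frac{5 \theta^{2}}{4} - \frac{1}{4} \right)} - 3 \sqrt{2}}{12 \sqrt{\theta + 2}}
This equals f(\theta) exactly, so the claim holds.

Valid - differentiating G returns exactly f.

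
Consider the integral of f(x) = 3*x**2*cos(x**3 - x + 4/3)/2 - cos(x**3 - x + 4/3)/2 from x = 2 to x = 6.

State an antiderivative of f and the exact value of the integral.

Antiderivative: F(x) = sin(x**3 - x + 4/3)/2; value = -sin(22/3)/2 + sin(634/3)/2

The substitution u = x**3 - x + 4/3 works: f is exactly (dF/du)*(du/dx) for that inner function.
F(x) = sin(x**3 - x + 4/3)/2 is an antiderivative of f.
Check: d/dx[sin(x**3 - x + 4/3)/2] = 3*x**2*cos(x**3 - x + 4/3)/2 - cos(x**3 - x + 4/3)/2 = f(x).
F(6) = sin(634/3)/2; F(2) = sin(22/3)/2.
Integral = F(6) - F(2) = -sin(22/3)/2 + sin(634/3)/2.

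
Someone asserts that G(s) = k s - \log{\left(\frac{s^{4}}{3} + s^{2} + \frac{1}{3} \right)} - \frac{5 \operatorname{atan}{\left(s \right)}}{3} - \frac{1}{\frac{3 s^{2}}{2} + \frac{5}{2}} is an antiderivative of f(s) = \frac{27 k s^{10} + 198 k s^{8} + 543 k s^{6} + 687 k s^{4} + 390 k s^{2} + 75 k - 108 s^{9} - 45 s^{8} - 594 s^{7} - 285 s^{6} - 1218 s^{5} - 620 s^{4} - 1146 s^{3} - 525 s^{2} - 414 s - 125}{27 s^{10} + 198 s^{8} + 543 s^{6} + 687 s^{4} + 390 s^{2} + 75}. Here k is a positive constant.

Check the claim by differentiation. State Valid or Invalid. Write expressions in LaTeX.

d/ds[G] = \frac{27 k s^{10} + 198 k s^{8} + 543 k s^{6} + 687 k s^{4} + 390 k s^{2} + 75 k - 108 s^{9} - 45 s^{8} - 594 s^{7} - 285 s^{6} - 1218 s^{5} - 620 s^{4} - 1146 s^{3} - 525 s^{2} - 414 s - 125}{27 s^{10} + 198 s^{8} + 543 s^{6} + 687 s^{4} + 390 s^{2} + 75}
This equals f(s) exactly, so the claim holds.

Valid - the claim checks out under differentiation.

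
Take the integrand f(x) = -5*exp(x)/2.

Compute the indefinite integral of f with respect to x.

A candidate is checked by its d/dx: the result must match f(x).
Check: d/dx[-5*exp(x)/2] = -5*exp(x)/2 = f(x).

F(x) = -5*exp(x)/2 + C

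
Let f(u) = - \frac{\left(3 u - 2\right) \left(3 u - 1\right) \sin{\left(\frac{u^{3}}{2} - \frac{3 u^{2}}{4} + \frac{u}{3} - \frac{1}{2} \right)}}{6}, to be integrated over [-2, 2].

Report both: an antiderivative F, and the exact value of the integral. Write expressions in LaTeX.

Antiderivative: F(u) = \cos{\left(\frac{u^{3}}{2} - \frac{3 u^{2}}{4} + \frac{u}{3} - \frac{1}{2} \right)}; value = - \cos{\left(\frac{49}{6} \right)} + \cos{\left(\frac{7}{6} \right)}

f matches the chain-rule pattern g'(h)*h' with inner function h(u) = \frac{u^{3}}{2} - \frac{3 u^{2}}{4} + \frac{u}{3} - \frac{1}{2}; substituting w = h(u) collapses the integral.
F(u) = \cos{\left(\frac{u^{3}}{2} - \frac{3 u^{2}}{4} + \frac{u}{3} - \frac{1}{2} \right)} is an antiderivative of f.
Check: d/du[\cos{\left(\frac{u^{3}}{2} - \frac{3 u^{2}}{4} + \frac{u}{3} - \frac{1}{2} \right)}] = - \frac{3 u^{2} \sin{\left(\frac{u^{3}}{2} - \frac{3 u^{2}}{4} + \frac{u}{3} - \frac{1}{2} \right)}}{2} + \frac{3 u \sin{\left(\frac{u^{3}}{2} - \frac{3 u^{2}}{4} + \frac{u}{3} - \frac{1}{2} \right)}}{2} - \frac{\sin{\left(\frac{u^{3}}{2} - \frac{3 u^{2}}{4} + \frac{u}{3} - \frac{1}{2} \right)}}{3}, which equals f(u).
F(2) = \cos{\left(\frac{7}{6} \right)}; F(-2) = \cos{\left(\frac{49}{6} \right)}.
Integral = F(2) - F(-2) = - \cos{\left(\frac{49}{6} \right)} + \cos{\left(\frac{7}{6} \right)}.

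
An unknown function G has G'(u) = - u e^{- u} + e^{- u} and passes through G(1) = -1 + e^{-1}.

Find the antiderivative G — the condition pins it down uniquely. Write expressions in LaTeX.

Recognize the product-rule pattern: G'(u) = v'r + vr' with v = u, r = e^{- u}, so integration by parts undoes it.
A general antiderivative is u e^{- u} + C.
The condition gives C = -1 + e^{-1} - (e^{-1}) = -1.
So G(u) = \left(u - e^{u}\right) e^{- u}.
Check: d/du[\left(u - e^{u}\right) e^{- u}] = \left(1 - u\right) e^{- u}, which equals G'(u).

G(u) = \left(u - e^{u}\right) e^{- u}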